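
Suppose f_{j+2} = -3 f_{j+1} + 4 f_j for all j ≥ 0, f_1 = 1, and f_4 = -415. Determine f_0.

-7

Let f_0 = w.
f_2 = -3 + 4w
f_3 = 13 - 12w
f_4 = -51 + 52w
So -51 + 52w = -415, giving w = -7.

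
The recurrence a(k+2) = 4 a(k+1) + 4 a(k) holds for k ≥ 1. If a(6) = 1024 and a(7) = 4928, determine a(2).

8

Rearranging, a(k-2) = (a(k) - 4 a(k-1)) / 4.
a(5) = (4928 - 4*1024) / 4 = 832/4 = 208
a(4) = (1024 - 4*208) / 4 = 192/4 = 48
a(3) = (208 - 4*48) / 4 = 16/4 = 4
a(2) = (48 - 4*4) / 4 = 32/4 = 8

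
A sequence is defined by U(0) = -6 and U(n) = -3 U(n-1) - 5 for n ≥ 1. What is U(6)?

-3464

U(1) = -3(-6) - 5 = 13
U(2) = -3(13) - 5 = -44
U(3) = -3(-44) - 5 = 127
U(4) = -3(127) - 5 = -386
U(5) = -3(-386) - 5 = 1153
U(6) = -3(1153) - 5 = -3464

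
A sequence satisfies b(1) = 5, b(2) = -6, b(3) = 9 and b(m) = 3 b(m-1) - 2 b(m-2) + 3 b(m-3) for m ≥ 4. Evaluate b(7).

b(4) = 3·9 - 2·(-6) + 3·5 = 54
b(5) = 3·54 - 2·9 + 3·(-6) = 126
b(6) = 3·126 - 2·54 + 3·9 = 297
b(7) = 3·297 - 2·126 + 3·54 = 801

801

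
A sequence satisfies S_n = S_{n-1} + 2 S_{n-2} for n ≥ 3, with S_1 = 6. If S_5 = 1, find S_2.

-7

Let S_2 = v.
S_3 = 12 + v
S_4 = 12 + 3v
S_5 = 36 + 5v
So 36 + 5v = 1, giving v = -7.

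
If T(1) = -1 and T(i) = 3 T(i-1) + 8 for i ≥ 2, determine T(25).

The fixed point is 8/(1 - 3) = -4, so T(i) + 4 = 3(T(i-1) + 4).
Hence T(i) = 3·3^{i-1} - 4.
T(25) = 3·3^{24} - 4 = 3·282429536481 - 4 = 847288609439.

847288609439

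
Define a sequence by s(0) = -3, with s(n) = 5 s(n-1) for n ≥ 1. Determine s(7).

s(1) = 5*(-3) = -15
s(2) = 5*(-15) = -75
s(3) = 5*(-75) = -375
s(4) = 5*(-375) = -1875
s(5) = 5*(-1875) = -9375
s(6) = 5*(-9375) = -46875
s(7) = 5*(-46875) = -234375

-234375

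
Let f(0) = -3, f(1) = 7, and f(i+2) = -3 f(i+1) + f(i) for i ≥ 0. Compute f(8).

-31056

f(2) = -3·7 + (-3) = -24
f(3) = -3·(-24) + 7 = 79
f(4) = -3·79 + (-24) = -261
f(5) = -3·(-261) + 79 = 862
f(6) = -3·862 + (-261) = -2847
f(7) = -3·(-2847) + 862 = 9403
f(8) = -3·9403 + (-2847) = -31056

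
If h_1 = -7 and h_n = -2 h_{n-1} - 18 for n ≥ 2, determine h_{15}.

-16390

The fixed point is -18/(1 + 2) = -6, so h_n + 6 = -2(h_{n-1} + 6).
Hence h_n = -1·(-2)^{n-1} - 6.
h_{15} = -1·(-2)^{14} - 6 = -1·16384 - 6 = -16390.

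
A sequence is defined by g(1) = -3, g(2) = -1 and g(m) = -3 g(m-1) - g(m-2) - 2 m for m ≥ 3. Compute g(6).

g(3) = -3*(-1) - (-3) - 6 = 0
g(4) = -3*0 - (-1) - 8 = -7
g(5) = -3*(-7) - 0 - 10 = 11
g(6) = -3*11 - (-7) - 12 = -38

-38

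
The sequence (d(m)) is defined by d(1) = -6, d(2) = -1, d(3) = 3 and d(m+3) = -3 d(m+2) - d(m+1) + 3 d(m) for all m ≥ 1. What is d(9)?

1410

d(4) = -3*3 - (-1) + 3*(-6) = -26
d(5) = -3*(-26) - 3 + 3*(-1) = 72
d(6) = -3*72 - (-26) + 3*3 = -181
d(7) = -3*(-181) - 72 + 3*(-26) = 393
d(8) = -3*393 - (-181) + 3*72 = -782
d(9) = -3*(-782) - 393 + 3*(-181) = 1410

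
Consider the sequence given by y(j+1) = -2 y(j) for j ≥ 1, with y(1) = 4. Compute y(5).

64

y(2) = -2(4) = -8
y(3) = -2(-8) = 16
y(4) = -2(16) = -32
y(5) = -2(-32) = 64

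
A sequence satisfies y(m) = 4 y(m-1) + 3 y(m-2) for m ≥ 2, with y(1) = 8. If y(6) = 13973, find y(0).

Let y(0) = z.
y(2) = 32 + 3z
y(3) = 152 + 12z
y(4) = 704 + 57z
y(5) = 3272 + 264z
y(6) = 15200 + 1227z
So 15200 + 1227z = 13973, giving z = -1.

-1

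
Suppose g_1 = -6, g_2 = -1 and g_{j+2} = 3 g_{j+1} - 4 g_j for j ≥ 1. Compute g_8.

g_3 = 3*(-1) - 4*(-6) = 21
g_4 = 3*21 - 4*(-1) = 67
g_5 = 3*67 - 4*21 = 117
g_6 = 3*117 - 4*67 = 83
g_7 = 3*83 - 4*117 = -219
g_8 = 3*(-219) - 4*83 = -989

-989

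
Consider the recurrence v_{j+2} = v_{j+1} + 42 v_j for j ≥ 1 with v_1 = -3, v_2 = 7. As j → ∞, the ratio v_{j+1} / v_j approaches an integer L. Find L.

7

The characteristic equation is r^2 - r - 42 = 0, which factors as (r - 7)(r + 6) = 0.
So the roots are 7 and -6. Since |7| > |-6| and the coefficient of 7^j is non-zero, the ratio tends to 7.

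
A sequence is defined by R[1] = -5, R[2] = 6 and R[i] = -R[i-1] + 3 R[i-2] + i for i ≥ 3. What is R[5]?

-89

R[3] = -6 + 3*(-5) + 3 = -18
R[4] = -(-18) + 3*6 + 4 = 40
R[5] = -40 + 3*(-18) + 5 = -89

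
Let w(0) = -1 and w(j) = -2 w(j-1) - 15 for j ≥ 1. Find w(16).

The fixed point is -15/(1 + 2) = -5, so w(j) + 5 = -2(w(j-1) + 5).
Hence w(j) = 4·(-2)^j - 5.
w(16) = 4·(-2)^{16} - 5 = 4·65536 - 5 = 262139.

262139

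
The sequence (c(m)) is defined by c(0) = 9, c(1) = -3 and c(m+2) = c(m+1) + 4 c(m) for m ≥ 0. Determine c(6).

849

c(2) = (-3) + 4(9) = 33
c(3) = 33 + 4(-3) = 21
c(4) = 21 + 4(33) = 153
c(5) = 153 + 4(21) = 237
c(6) = 237 + 4(153) = 849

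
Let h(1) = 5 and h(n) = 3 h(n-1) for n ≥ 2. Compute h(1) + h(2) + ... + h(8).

h(2) = 3*5 = 15
h(3) = 3*15 = 45
h(4) = 3*45 = 135
h(5) = 3*135 = 405
h(6) = 3*405 = 1215
h(7) = 3*1215 = 3645
h(8) = 3*3645 = 10935
Sum = 5 + 15 + 45 + 135 + 405 + 1215 + 3645 + 10935 = 16400

16400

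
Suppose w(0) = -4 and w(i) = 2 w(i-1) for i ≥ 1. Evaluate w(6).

-256

w(1) = 2*(-4) = -8
w(2) = 2*(-8) = -16
w(3) = 2*(-16) = -32
w(4) = 2*(-32) = -64
w(5) = 2*(-64) = -128
w(6) = 2*(-128) = -256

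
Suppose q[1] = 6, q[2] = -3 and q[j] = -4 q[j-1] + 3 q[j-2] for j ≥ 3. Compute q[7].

q[3] = -4(-3) + 3(6) = 30
q[4] = -4(30) + 3(-3) = -129
q[5] = -4(-129) + 3(30) = 606
q[6] = -4(606) + 3(-129) = -2811
q[7] = -4(-2811) + 3(606) = 13062

13062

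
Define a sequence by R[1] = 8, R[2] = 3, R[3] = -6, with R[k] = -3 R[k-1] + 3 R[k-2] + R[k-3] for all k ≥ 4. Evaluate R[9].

-23736

R[4] = -3·(-6) + 3·3 + 8 = 35
R[5] = -3·35 + 3·(-6) + 3 = -120
R[6] = -3·(-120) + 3·35 + (-6) = 459
R[7] = -3·459 + 3·(-120) + 35 = -1702
R[8] = -3·(-1702) + 3·459 + (-120) = 6363
R[9] = -3·6363 + 3·(-1702) + 459 = -23736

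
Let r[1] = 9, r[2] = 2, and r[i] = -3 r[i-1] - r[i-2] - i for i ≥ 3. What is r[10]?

r[3] = -3*2 - 9 - 3 = -18
r[4] = -3*(-18) - 2 - 4 = 48
r[5] = -3*48 - (-18) - 5 = -131
r[6] = -3*(-131) - 48 - 6 = 339
r[7] = -3*339 - (-131) - 7 = -893
r[8] = -3*(-893) - 339 - 8 = 2332
r[9] = -3*2332 - (-893) - 9 = -6112
r[10] = -3*(-6112) - 2332 - 10 = 15994

15994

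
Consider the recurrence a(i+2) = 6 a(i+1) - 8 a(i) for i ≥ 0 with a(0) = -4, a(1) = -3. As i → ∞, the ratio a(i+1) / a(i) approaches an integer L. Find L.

4

The characteristic equation is r^2 - 6r + 8 = 0, which factors as (r - 4)(r - 2) = 0.
So the roots are 4 and 2. Since |4| > |2| and the coefficient of 4^i is non-zero, the ratio tends to 4.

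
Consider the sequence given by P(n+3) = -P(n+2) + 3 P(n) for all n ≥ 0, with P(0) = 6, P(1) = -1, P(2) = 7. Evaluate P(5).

P(3) = -7 + 3*6 = 11
P(4) = -11 + 3*(-1) = -14
P(5) = -(-14) + 3*7 = 35

35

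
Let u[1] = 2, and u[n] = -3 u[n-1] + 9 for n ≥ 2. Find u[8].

u[2] = -3·2 + 9 = 3
u[3] = -3·3 + 9 = 0
u[4] = -3·0 + 9 = 9
u[5] = -3·9 + 9 = -18
u[6] = -3·(-18) + 9 = 63
u[7] = -3·63 + 9 = -180
u[8] = -3·(-180) + 9 = 549

549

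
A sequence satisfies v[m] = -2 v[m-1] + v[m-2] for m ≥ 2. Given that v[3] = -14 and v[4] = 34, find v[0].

Rearranging, v[m-2] = v[m] + 2 v[m-1].
v[2] = 34 + 2(-14) = 6
v[1] = -14 + 2(6) = -2
v[0] = 6 + 2(-2) = 2

2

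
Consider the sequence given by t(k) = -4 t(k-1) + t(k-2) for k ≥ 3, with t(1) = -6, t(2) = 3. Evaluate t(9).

-102390

t(3) = -4*3 + (-6) = -18
t(4) = -4*(-18) + 3 = 75
t(5) = -4*75 + (-18) = -318
t(6) = -4*(-318) + 75 = 1347
t(7) = -4*1347 + (-318) = -5706
t(8) = -4*(-5706) + 1347 = 24171
t(9) = -4*24171 + (-5706) = -102390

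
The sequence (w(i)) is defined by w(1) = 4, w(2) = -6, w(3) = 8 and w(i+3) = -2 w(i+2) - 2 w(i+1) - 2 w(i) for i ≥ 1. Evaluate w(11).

w(4) = -2(8) - 2(-6) - 2(4) = -12
w(5) = -2(-12) - 2(8) - 2(-6) = 20
w(6) = -2(20) - 2(-12) - 2(8) = -32
w(7) = -2(-32) - 2(20) - 2(-12) = 48
w(8) = -2(48) - 2(-32) - 2(20) = -72
w(9) = -2(-72) - 2(48) - 2(-32) = 112
w(10) = -2(112) - 2(-72) - 2(48) = -176
w(11) = -2(-176) - 2(112) - 2(-72) = 272

272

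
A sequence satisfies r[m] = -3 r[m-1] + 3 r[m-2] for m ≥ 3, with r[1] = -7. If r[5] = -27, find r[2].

Let r[2] = x.
r[3] = -21 - 3x
r[4] = 63 + 12x
r[5] = -252 - 45x
So -252 - 45x = -27, giving x = -5.

-5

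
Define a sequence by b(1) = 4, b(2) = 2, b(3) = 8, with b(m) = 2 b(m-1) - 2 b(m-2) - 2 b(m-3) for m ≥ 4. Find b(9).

b(4) = 2(8) - 2(2) - 2(4) = 4
b(5) = 2(4) - 2(8) - 2(2) = -12
b(6) = 2(-12) - 2(4) - 2(8) = -48
b(7) = 2(-48) - 2(-12) - 2(4) = -80
b(8) = 2(-80) - 2(-48) - 2(-12) = -40
b(9) = 2(-40) - 2(-80) - 2(-48) = 176

176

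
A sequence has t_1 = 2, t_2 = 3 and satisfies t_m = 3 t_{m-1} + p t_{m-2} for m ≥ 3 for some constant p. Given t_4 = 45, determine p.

t_3 = 9 + 2p
t_4 = 27 + 9p
So 27 + 9p = 45, giving p = 2.

2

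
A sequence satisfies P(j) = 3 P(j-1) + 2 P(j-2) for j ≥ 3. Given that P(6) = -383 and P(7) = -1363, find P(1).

4

Rearranging, P(j-2) = (P(j) - 3 P(j-1)) / 2.
P(5) = (-1363 - 3*(-383)) / 2 = -214/2 = -107
P(4) = (-383 - 3*(-107)) / 2 = -62/2 = -31
P(3) = (-107 - 3*(-31)) / 2 = -14/2 = -7
P(2) = (-31 - 3*(-7)) / 2 = -10/2 = -5
P(1) = (-7 - 3*(-5)) / 2 = 8/2 = 4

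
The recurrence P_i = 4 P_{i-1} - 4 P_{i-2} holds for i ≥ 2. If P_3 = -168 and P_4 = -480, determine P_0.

6

Rearranging, P_{i-2} = (P_i - 4 P_{i-1}) / -4.
P_2 = (-480 - 4*(-168)) / -4 = 192/-4 = -48
P_1 = (-168 - 4*(-48)) / -4 = 24/-4 = -6
P_0 = (-48 - 4*(-6)) / -4 = -24/-4 = 6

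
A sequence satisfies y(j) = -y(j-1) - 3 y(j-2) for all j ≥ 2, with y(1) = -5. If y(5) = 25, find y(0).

Let y(0) = v.
y(2) = 5 - 3v
y(3) = 10 + 3v
y(4) = -25 + 6v
y(5) = -5 - 15v
So -5 - 15v = 25, giving v = -2.

-2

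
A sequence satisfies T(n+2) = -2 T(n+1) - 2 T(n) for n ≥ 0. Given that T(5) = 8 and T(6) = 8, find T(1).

-2

Rearranging, T(n-2) = (T(n) + 2 T(n-1)) / -2.
T(4) = (8 + 2(8)) / -2 = 24/-2 = -12
T(3) = (8 + 2(-12)) / -2 = -16/-2 = 8
T(2) = (-12 + 2(8)) / -2 = 4/-2 = -2
T(1) = (8 + 2(-2)) / -2 = 4/-2 = -2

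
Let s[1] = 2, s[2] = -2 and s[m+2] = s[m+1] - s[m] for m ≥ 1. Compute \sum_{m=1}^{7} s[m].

2

s[3] = (-2) - 2 = -4
s[4] = (-4) - (-2) = -2
s[5] = (-2) - (-4) = 2
s[6] = 2 - (-2) = 4
s[7] = 4 - 2 = 2
Sum = 2 + (-2) + (-4) + (-2) + 2 + 4 + 2 = 2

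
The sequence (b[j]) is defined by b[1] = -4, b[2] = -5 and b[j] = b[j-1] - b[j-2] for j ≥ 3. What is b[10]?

4

b[3] = (-5) - (-4) = -1
b[4] = (-1) - (-5) = 4
b[5] = 4 - (-1) = 5
b[6] = 5 - 4 = 1
b[7] = 1 - 5 = -4
b[8] = (-4) - 1 = -5
b[9] = (-5) - (-4) = -1
b[10] = (-1) - (-5) = 4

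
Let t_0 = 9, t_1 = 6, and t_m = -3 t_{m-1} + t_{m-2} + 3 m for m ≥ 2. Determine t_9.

t_2 = -3*6 + 9 + 6 = -3
t_3 = -3*(-3) + 6 + 9 = 24
t_4 = -3*24 + (-3) + 12 = -63
t_5 = -3*(-63) + 24 + 15 = 228
t_6 = -3*228 + (-63) + 18 = -729
t_7 = -3*(-729) + 228 + 21 = 2436
t_8 = -3*2436 + (-729) + 24 = -8013
t_9 = -3*(-8013) + 2436 + 27 = 26502

26502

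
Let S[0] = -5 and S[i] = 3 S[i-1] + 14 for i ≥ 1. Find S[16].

86093435

The fixed point is 14/(1 - 3) = -7, so S[i] + 7 = 3(S[i-1] + 7).
Hence S[i] = 2·3^i - 7.
S[16] = 2·3^{16} - 7 = 2·43046721 - 7 = 86093435.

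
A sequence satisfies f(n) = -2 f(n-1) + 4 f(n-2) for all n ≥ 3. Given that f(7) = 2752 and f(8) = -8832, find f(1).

Rearranging, f(n-2) = (f(n) + 2 f(n-1)) / 4.
f(6) = (-8832 + 2*2752) / 4 = -3328/4 = -832
f(5) = (2752 + 2*(-832)) / 4 = 1088/4 = 272
f(4) = (-832 + 2*272) / 4 = -288/4 = -72
f(3) = (272 + 2*(-72)) / 4 = 128/4 = 32
f(2) = (-72 + 2*32) / 4 = -8/4 = -2
f(1) = (32 + 2*(-2)) / 4 = 28/4 = 7

7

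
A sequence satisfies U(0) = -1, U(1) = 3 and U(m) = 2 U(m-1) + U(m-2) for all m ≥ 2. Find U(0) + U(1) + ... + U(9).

U(2) = 2*3 + (-1) = 5
U(3) = 2*5 + 3 = 13
U(4) = 2*13 + 5 = 31
U(5) = 2*31 + 13 = 75
U(6) = 2*75 + 31 = 181
U(7) = 2*181 + 75 = 437
U(8) = 2*437 + 181 = 1055
U(9) = 2*1055 + 437 = 2547
Sum = (-1) + 3 + 5 + 13 + 31 + 75 + 181 + 437 + 1055 + 2547 = 4346

4346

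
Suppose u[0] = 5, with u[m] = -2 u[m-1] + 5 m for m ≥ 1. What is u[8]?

1010

u[1] = -2*5 + 5 = -5
u[2] = -2*(-5) + 10 = 20
u[3] = -2*20 + 15 = -25
u[4] = -2*(-25) + 20 = 70
u[5] = -2*70 + 25 = -115
u[6] = -2*(-115) + 30 = 260
u[7] = -2*260 + 35 = -485
u[8] = -2*(-485) + 40 = 1010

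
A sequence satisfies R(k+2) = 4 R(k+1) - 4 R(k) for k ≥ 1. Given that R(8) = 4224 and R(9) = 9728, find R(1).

Rearranging, R(k-2) = (R(k) - 4 R(k-1)) / -4.
R(7) = (9728 - 4(4224)) / -4 = -7168/-4 = 1792
R(6) = (4224 - 4(1792)) / -4 = -2944/-4 = 736
R(5) = (1792 - 4(736)) / -4 = -1152/-4 = 288
R(4) = (736 - 4(288)) / -4 = -416/-4 = 104
R(3) = (288 - 4(104)) / -4 = -128/-4 = 32
R(2) = (104 - 4(32)) / -4 = -24/-4 = 6
R(1) = (32 - 4(6)) / -4 = 8/-4 = -2

-2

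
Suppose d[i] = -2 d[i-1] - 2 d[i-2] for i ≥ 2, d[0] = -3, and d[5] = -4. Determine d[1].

Let d[1] = x.
d[2] = 6 - 2x
d[3] = -12 + 2x
d[4] = 12
d[5] = -4x
So -4x = -4, giving x = 1.

1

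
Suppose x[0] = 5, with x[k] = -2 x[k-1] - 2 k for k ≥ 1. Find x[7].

-702

x[1] = -2(5) - 2 = -12
x[2] = -2(-12) - 4 = 20
x[3] = -2(20) - 6 = -46
x[4] = -2(-46) - 8 = 84
x[5] = -2(84) - 10 = -178
x[6] = -2(-178) - 12 = 344
x[7] = -2(344) - 14 = -702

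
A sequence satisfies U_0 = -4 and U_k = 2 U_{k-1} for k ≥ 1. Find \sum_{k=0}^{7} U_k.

U_1 = 2(-4) = -8
U_2 = 2(-8) = -16
U_3 = 2(-16) = -32
U_4 = 2(-32) = -64
U_5 = 2(-64) = -128
U_6 = 2(-128) = -256
U_7 = 2(-256) = -512
Sum = (-4) + (-8) + (-16) + (-32) + (-64) + (-128) + (-256) + (-512) = -1020

-1020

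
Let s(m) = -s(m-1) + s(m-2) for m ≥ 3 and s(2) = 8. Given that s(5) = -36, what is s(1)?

Let s(1) = v.
s(3) = -8 + v
s(4) = 16 - v
s(5) = -24 + 2v
So -24 + 2v = -36, giving v = -6.

-6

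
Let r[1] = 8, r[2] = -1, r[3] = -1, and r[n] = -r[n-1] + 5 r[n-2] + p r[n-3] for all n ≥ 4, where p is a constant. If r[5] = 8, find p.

-1

r[4] = -4 + 8p
r[5] = -1 - 9p
So -1 - 9p = 8, giving p = -1.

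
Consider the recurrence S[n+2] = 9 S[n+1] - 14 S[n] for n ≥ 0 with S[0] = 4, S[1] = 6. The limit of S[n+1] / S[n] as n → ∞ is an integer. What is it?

The characteristic equation is r^2 - 9r + 14 = 0, which factors as (r - 7)(r - 2) = 0.
So the roots are 7 and 2. Since |7| > |2| and the coefficient of 7^n is non-zero, the ratio tends to 7.

7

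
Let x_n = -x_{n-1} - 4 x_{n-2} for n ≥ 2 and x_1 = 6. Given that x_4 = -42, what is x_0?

Let x_0 = z.
x_2 = -6 - 4z
x_3 = -18 + 4z
x_4 = 42 + 12z
So 42 + 12z = -42, giving z = -7.

-7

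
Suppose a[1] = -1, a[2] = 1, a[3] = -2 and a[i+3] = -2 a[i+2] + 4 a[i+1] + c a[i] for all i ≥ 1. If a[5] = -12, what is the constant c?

a[4] = 8 - c
a[5] = -24 + 3c
So -24 + 3c = -12, giving c = 4.

4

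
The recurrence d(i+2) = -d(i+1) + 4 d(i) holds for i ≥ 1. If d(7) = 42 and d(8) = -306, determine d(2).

Rearranging, d(i-2) = (d(i) + d(i-1)) / 4.
d(6) = (-306 + 42) / 4 = -264/4 = -66
d(5) = (42 + (-66)) / 4 = -24/4 = -6
d(4) = (-66 + (-6)) / 4 = -72/4 = -18
d(3) = (-6 + (-18)) / 4 = -24/4 = -6
d(2) = (-18 + (-6)) / 4 = -24/4 = -6

-6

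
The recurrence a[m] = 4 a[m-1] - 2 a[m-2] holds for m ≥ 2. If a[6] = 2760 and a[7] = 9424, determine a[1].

Rearranging, a[m-2] = (a[m] - 4 a[m-1]) / -2.
a[5] = (9424 - 4*2760) / -2 = -1616/-2 = 808
a[4] = (2760 - 4*808) / -2 = -472/-2 = 236
a[3] = (808 - 4*236) / -2 = -136/-2 = 68
a[2] = (236 - 4*68) / -2 = -36/-2 = 18
a[1] = (68 - 4*18) / -2 = -4/-2 = 2

2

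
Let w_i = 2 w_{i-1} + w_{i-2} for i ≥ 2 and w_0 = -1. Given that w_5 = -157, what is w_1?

Let w_1 = y.
w_2 = -1 + 2y
w_3 = -2 + 5y
w_4 = -5 + 12y
w_5 = -12 + 29y
So -12 + 29y = -157, giving y = -5.

-5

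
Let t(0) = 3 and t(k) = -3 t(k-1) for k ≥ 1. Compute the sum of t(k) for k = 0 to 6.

t(1) = -3(3) = -9
t(2) = -3(-9) = 27
t(3) = -3(27) = -81
t(4) = -3(-81) = 243
t(5) = -3(243) = -729
t(6) = -3(-729) = 2187
Sum = 3 + (-9) + 27 + (-81) + 243 + (-729) + 2187 = 1641

1641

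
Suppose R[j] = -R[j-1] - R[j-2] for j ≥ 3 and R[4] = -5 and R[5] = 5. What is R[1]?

Rearranging, R[j-2] = -(R[j] + R[j-1]).
R[3] = -(5 + (-5)) = 0
R[2] = -(-5 + 0) = 5
R[1] = -(0 + 5) = -5

-5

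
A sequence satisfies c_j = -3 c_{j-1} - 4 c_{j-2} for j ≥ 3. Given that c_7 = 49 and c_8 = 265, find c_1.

Rearranging, c_{j-2} = (c_j + 3 c_{j-1}) / -4.
c_6 = (265 + 3*49) / -4 = 412/-4 = -103
c_5 = (49 + 3*(-103)) / -4 = -260/-4 = 65
c_4 = (-103 + 3*65) / -4 = 92/-4 = -23
c_3 = (65 + 3*(-23)) / -4 = -4/-4 = 1
c_2 = (-23 + 3*1) / -4 = -20/-4 = 5
c_1 = (1 + 3*5) / -4 = 16/-4 = -4

-4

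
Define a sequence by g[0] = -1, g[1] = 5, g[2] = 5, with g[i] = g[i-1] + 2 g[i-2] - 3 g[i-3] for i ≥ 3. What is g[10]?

g[3] = 5 + 2*5 - 3*(-1) = 18
g[4] = 18 + 2*5 - 3*5 = 13
g[5] = 13 + 2*18 - 3*5 = 34
g[6] = 34 + 2*13 - 3*18 = 6
g[7] = 6 + 2*34 - 3*13 = 35
g[8] = 35 + 2*6 - 3*34 = -55
g[9] = (-55) + 2*35 - 3*6 = -3
g[10] = (-3) + 2*(-55) - 3*35 = -218

-218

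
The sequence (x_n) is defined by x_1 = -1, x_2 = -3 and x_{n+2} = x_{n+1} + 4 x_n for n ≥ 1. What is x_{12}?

x_3 = (-3) + 4·(-1) = -7
x_4 = (-7) + 4·(-3) = -19
x_5 = (-19) + 4·(-7) = -47
x_6 = (-47) + 4·(-19) = -123
x_7 = (-123) + 4·(-47) = -311
x_8 = (-311) + 4·(-123) = -803
x_9 = (-803) + 4·(-311) = -2047
x_{10} = (-2047) + 4·(-803) = -5259
x_{11} = (-5259) + 4·(-2047) = -13447
x_{12} = (-13447) + 4·(-5259) = -34483

-34483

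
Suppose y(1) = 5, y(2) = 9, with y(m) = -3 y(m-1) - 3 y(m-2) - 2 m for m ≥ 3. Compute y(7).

y(3) = -3·9 - 3·5 - 6 = -48
y(4) = -3·(-48) - 3·9 - 8 = 109
y(5) = -3·109 - 3·(-48) - 10 = -193
y(6) = -3·(-193) - 3·109 - 12 = 240
y(7) = -3·240 - 3·(-193) - 14 = -155

-155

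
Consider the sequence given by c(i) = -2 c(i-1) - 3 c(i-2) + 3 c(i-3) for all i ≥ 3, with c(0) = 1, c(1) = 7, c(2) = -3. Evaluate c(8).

-1089

c(3) = -2*(-3) - 3*7 + 3*1 = -12
c(4) = -2*(-12) - 3*(-3) + 3*7 = 54
c(5) = -2*54 - 3*(-12) + 3*(-3) = -81
c(6) = -2*(-81) - 3*54 + 3*(-12) = -36
c(7) = -2*(-36) - 3*(-81) + 3*54 = 477
c(8) = -2*477 - 3*(-36) + 3*(-81) = -1089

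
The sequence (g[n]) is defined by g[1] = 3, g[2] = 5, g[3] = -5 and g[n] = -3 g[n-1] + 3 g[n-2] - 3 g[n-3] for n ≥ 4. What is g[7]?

-1413

g[4] = -3*(-5) + 3*5 - 3*3 = 21
g[5] = -3*21 + 3*(-5) - 3*5 = -93
g[6] = -3*(-93) + 3*21 - 3*(-5) = 357
g[7] = -3*357 + 3*(-93) - 3*21 = -1413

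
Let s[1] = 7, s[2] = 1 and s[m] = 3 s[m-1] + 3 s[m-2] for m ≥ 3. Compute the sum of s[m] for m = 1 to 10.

s[3] = 3*1 + 3*7 = 24
s[4] = 3*24 + 3*1 = 75
s[5] = 3*75 + 3*24 = 297
s[6] = 3*297 + 3*75 = 1116
s[7] = 3*1116 + 3*297 = 4239
s[8] = 3*4239 + 3*1116 = 16065
s[9] = 3*16065 + 3*4239 = 60912
s[10] = 3*60912 + 3*16065 = 230931
Sum = 7 + 1 + 24 + 75 + 297 + 1116 + 4239 + 16065 + 60912 + 230931 = 313667

313667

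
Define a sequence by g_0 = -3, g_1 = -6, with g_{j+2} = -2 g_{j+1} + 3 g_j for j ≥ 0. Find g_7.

-1644

g_2 = -2*(-6) + 3*(-3) = 3
g_3 = -2*3 + 3*(-6) = -24
g_4 = -2*(-24) + 3*3 = 57
g_5 = -2*57 + 3*(-24) = -186
g_6 = -2*(-186) + 3*57 = 543
g_7 = -2*543 + 3*(-186) = -1644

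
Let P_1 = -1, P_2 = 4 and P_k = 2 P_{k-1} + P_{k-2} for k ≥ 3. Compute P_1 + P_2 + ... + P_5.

71

P_3 = 2·4 + (-1) = 7
P_4 = 2·7 + 4 = 18
P_5 = 2·18 + 7 = 43
Sum = (-1) + 4 + 7 + 18 + 43 = 71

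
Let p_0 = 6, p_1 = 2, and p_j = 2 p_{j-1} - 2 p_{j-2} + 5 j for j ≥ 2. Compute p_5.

87

p_2 = 2*2 - 2*6 + 10 = 2
p_3 = 2*2 - 2*2 + 15 = 15
p_4 = 2*15 - 2*2 + 20 = 46
p_5 = 2*46 - 2*15 + 25 = 87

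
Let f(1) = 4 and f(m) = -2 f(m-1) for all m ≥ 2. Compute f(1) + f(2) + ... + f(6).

-84

f(2) = -2*4 = -8
f(3) = -2*(-8) = 16
f(4) = -2*16 = -32
f(5) = -2*(-32) = 64
f(6) = -2*64 = -128
Sum = 4 + (-8) + 16 + (-32) + 64 + (-128) = -84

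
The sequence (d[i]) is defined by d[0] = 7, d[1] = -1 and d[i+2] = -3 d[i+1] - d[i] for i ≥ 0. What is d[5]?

92

d[2] = -3*(-1) - 7 = -4
d[3] = -3*(-4) - (-1) = 13
d[4] = -3*13 - (-4) = -35
d[5] = -3*(-35) - 13 = 92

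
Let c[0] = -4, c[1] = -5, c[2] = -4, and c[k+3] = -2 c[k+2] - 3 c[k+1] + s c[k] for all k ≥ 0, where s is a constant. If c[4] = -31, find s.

1

c[3] = 23 - 4s
c[4] = -34 + 3s
So -34 + 3s = -31, giving s = 1.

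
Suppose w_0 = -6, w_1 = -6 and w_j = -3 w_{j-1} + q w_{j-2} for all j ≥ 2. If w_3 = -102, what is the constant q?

w_2 = 18 - 6q
w_3 = -54 + 12q
So -54 + 12q = -102, giving q = -4.

-4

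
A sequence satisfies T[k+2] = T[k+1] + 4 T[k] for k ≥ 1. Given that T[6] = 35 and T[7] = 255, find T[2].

Rearranging, T[k-2] = (T[k] - T[k-1]) / 4.
T[5] = (255 - 35) / 4 = 220/4 = 55
T[4] = (35 - 55) / 4 = -20/4 = -5
T[3] = (55 - (-5)) / 4 = 60/4 = 15
T[2] = (-5 - 15) / 4 = -20/4 = -5

-5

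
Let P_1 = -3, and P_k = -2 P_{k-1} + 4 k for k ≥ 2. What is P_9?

-1324

P_2 = -2*(-3) + 8 = 14
P_3 = -2*14 + 12 = -16
P_4 = -2*(-16) + 16 = 48
P_5 = -2*48 + 20 = -76
P_6 = -2*(-76) + 24 = 176
P_7 = -2*176 + 28 = -324
P_8 = -2*(-324) + 32 = 680
P_9 = -2*680 + 36 = -1324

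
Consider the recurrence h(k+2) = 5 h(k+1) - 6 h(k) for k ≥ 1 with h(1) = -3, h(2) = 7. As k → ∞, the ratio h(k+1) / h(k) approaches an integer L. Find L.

The characteristic equation is r^2 - 5r + 6 = 0, which factors as (r - 3)(r - 2) = 0.
So the roots are 3 and 2. Since |3| > |2| and the coefficient of 3^k is non-zero, the ratio tends to 3.

3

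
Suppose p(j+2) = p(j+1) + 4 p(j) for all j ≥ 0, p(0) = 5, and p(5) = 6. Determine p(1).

-6

Let p(1) = w.
p(2) = 20 + w
p(3) = 20 + 5w
p(4) = 100 + 9w
p(5) = 180 + 29w
So 180 + 29w = 6, giving w = -6.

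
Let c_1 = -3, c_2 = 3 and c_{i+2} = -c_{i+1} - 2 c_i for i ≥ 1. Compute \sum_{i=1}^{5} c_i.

-3

c_3 = -3 - 2(-3) = 3
c_4 = -3 - 2(3) = -9
c_5 = -(-9) - 2(3) = 3
Sum = (-3) + 3 + 3 + (-9) + 3 = -3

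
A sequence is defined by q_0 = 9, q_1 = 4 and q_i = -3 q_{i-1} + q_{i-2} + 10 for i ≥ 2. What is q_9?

-13603

q_2 = -3·4 + 9 + 10 = 7
q_3 = -3·7 + 4 + 10 = -7
q_4 = -3·(-7) + 7 + 10 = 38
q_5 = -3·38 + (-7) + 10 = -111
q_6 = -3·(-111) + 38 + 10 = 381
q_7 = -3·381 + (-111) + 10 = -1244
q_8 = -3·(-1244) + 381 + 10 = 4123
q_9 = -3·4123 + (-1244) + 10 = -13603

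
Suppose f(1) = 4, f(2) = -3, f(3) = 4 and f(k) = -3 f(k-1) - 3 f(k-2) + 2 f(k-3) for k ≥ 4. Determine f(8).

f(4) = -3·4 - 3·(-3) + 2·4 = 5
f(5) = -3·5 - 3·4 + 2·(-3) = -33
f(6) = -3·(-33) - 3·5 + 2·4 = 92
f(7) = -3·92 - 3·(-33) + 2·5 = -167
f(8) = -3·(-167) - 3·92 + 2·(-33) = 159

159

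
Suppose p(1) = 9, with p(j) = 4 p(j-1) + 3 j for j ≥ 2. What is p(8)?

p(2) = 4*9 + 6 = 42
p(3) = 4*42 + 9 = 177
p(4) = 4*177 + 12 = 720
p(5) = 4*720 + 15 = 2895
p(6) = 4*2895 + 18 = 11598
p(7) = 4*11598 + 21 = 46413
p(8) = 4*46413 + 24 = 185676

185676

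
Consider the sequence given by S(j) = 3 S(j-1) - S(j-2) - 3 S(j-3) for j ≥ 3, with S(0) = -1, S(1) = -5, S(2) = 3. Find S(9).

2467

S(3) = 3(3) - (-5) - 3(-1) = 17
S(4) = 3(17) - 3 - 3(-5) = 63
S(5) = 3(63) - 17 - 3(3) = 163
S(6) = 3(163) - 63 - 3(17) = 375
S(7) = 3(375) - 163 - 3(63) = 773
S(8) = 3(773) - 375 - 3(163) = 1455
S(9) = 3(1455) - 773 - 3(375) = 2467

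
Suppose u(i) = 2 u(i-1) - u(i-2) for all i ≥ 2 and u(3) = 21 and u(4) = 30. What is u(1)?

Rearranging, u(i-2) = -(u(i) - 2 u(i-1)).
u(2) = -(30 - 2(21)) = 12
u(1) = -(21 - 2(12)) = 3

3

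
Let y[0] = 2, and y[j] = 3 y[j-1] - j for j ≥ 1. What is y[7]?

2738

y[1] = 3(2) - 1 = 5
y[2] = 3(5) - 2 = 13
y[3] = 3(13) - 3 = 36
y[4] = 3(36) - 4 = 104
y[5] = 3(104) - 5 = 307
y[6] = 3(307) - 6 = 915
y[7] = 3(915) - 7 = 2738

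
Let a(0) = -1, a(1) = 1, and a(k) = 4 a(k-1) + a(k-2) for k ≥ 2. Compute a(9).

a(2) = 4·1 + (-1) = 3
a(3) = 4·3 + 1 = 13
a(4) = 4·13 + 3 = 55
a(5) = 4·55 + 13 = 233
a(6) = 4·233 + 55 = 987
a(7) = 4·987 + 233 = 4181
a(8) = 4·4181 + 987 = 17711
a(9) = 4·17711 + 4181 = 75025

75025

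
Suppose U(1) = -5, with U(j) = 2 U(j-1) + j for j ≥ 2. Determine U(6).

-72

U(2) = 2*(-5) + 2 = -8
U(3) = 2*(-8) + 3 = -13
U(4) = 2*(-13) + 4 = -22
U(5) = 2*(-22) + 5 = -39
U(6) = 2*(-39) + 6 = -72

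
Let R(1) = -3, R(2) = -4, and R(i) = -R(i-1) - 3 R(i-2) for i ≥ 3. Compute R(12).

R(3) = -(-4) - 3(-3) = 13
R(4) = -13 - 3(-4) = -1
R(5) = -(-1) - 3(13) = -38
R(6) = -(-38) - 3(-1) = 41
R(7) = -41 - 3(-38) = 73
R(8) = -73 - 3(41) = -196
R(9) = -(-196) - 3(73) = -23
R(10) = -(-23) - 3(-196) = 611
R(11) = -611 - 3(-23) = -542
R(12) = -(-542) - 3(611) = -1291

-1291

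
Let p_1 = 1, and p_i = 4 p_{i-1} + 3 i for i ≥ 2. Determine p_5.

p_2 = 4(1) + 6 = 10
p_3 = 4(10) + 9 = 49
p_4 = 4(49) + 12 = 208
p_5 = 4(208) + 15 = 847

847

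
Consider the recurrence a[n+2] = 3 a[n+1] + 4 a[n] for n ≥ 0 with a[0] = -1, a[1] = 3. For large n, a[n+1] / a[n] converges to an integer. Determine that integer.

4

The characteristic equation is r^2 - 3r - 4 = 0, which factors as (r - 4)(r + 1) = 0.
So the roots are 4 and -1. Since |4| > |-1| and the coefficient of 4^n is non-zero, the ratio tends to 4.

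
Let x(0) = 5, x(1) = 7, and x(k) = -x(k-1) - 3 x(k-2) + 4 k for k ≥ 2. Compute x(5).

-48

x(2) = -7 - 3·5 + 8 = -14
x(3) = -(-14) - 3·7 + 12 = 5
x(4) = -5 - 3·(-14) + 16 = 53
x(5) = -53 - 3·5 + 20 = -48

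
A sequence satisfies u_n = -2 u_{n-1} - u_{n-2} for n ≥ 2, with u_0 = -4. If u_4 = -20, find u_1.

Let u_1 = y.
u_2 = 4 - 2y
u_3 = -8 + 3y
u_4 = 12 - 4y
So 12 - 4y = -20, giving y = 8.

8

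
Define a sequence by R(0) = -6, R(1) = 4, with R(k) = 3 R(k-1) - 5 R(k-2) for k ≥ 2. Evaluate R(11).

R(2) = 3·4 - 5·(-6) = 42
R(3) = 3·42 - 5·4 = 106
R(4) = 3·106 - 5·42 = 108
R(5) = 3·108 - 5·106 = -206
R(6) = 3·(-206) - 5·108 = -1158
R(7) = 3·(-1158) - 5·(-206) = -2444
R(8) = 3·(-2444) - 5·(-1158) = -1542
R(9) = 3·(-1542) - 5·(-2444) = 7594
R(10) = 3·7594 - 5·(-1542) = 30492
R(11) = 3·30492 - 5·7594 = 53506

53506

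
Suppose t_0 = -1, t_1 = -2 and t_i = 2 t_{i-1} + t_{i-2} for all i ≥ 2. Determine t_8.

t_2 = 2(-2) + (-1) = -5
t_3 = 2(-5) + (-2) = -12
t_4 = 2(-12) + (-5) = -29
t_5 = 2(-29) + (-12) = -70
t_6 = 2(-70) + (-29) = -169
t_7 = 2(-169) + (-70) = -408
t_8 = 2(-408) + (-169) = -985

-985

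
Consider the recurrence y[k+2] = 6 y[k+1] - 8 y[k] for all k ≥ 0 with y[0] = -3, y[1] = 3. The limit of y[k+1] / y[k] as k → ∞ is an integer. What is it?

4

The characteristic equation is r^2 - 6r + 8 = 0, which factors as (r - 4)(r - 2) = 0.
So the roots are 4 and 2. Since |4| > |2| and the coefficient of 4^k is non-zero, the ratio tends to 4.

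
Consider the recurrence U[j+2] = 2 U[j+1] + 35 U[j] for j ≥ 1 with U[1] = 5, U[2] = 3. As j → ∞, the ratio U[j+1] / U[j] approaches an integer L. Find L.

The characteristic equation is r^2 - 2r - 35 = 0, which factors as (r - 7)(r + 5) = 0.
So the roots are 7 and -5. Since |7| > |-5| and the coefficient of 7^j is non-zero, the ratio tends to 7.

7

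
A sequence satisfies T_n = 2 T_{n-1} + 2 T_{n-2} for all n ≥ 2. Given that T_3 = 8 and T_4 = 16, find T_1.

Rearranging, T_{n-2} = (T_n - 2 T_{n-1}) / 2.
T_2 = (16 - 2·8) / 2 = 0/2 = 0
T_1 = (8 - 2·0) / 2 = 8/2 = 4

4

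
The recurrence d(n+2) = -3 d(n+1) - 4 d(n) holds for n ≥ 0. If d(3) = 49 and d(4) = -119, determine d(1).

-7

Rearranging, d(n-2) = (d(n) + 3 d(n-1)) / -4.
d(2) = (-119 + 3·49) / -4 = 28/-4 = -7
d(1) = (49 + 3·(-7)) / -4 = 28/-4 = -7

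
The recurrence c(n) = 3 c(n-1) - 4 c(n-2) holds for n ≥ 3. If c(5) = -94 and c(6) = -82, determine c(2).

2

Rearranging, c(n-2) = (c(n) - 3 c(n-1)) / -4.
c(4) = (-82 - 3(-94)) / -4 = 200/-4 = -50
c(3) = (-94 - 3(-50)) / -4 = 56/-4 = -14
c(2) = (-50 - 3(-14)) / -4 = -8/-4 = 2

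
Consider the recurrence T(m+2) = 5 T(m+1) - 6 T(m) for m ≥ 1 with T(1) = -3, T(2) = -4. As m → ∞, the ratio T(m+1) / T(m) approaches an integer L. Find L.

3

The characteristic equation is r^2 - 5r + 6 = 0, which factors as (r - 3)(r - 2) = 0.
So the roots are 3 and 2. Since |3| > |2| and the coefficient of 3^m is non-zero, the ratio tends to 3.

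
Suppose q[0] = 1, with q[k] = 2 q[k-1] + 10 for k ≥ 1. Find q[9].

q[1] = 2(1) + 10 = 12
q[2] = 2(12) + 10 = 34
q[3] = 2(34) + 10 = 78
q[4] = 2(78) + 10 = 166
q[5] = 2(166) + 10 = 342
q[6] = 2(342) + 10 = 694
q[7] = 2(694) + 10 = 1398
q[8] = 2(1398) + 10 = 2806
q[9] = 2(2806) + 10 = 5622

5622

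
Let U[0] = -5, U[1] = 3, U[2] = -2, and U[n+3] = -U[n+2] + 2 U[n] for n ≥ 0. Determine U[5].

-18

U[3] = -(-2) + 2(-5) = -8
U[4] = -(-8) + 2(3) = 14
U[5] = -14 + 2(-2) = -18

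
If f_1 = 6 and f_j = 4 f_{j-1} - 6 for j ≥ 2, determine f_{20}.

1099511627778

The fixed point is -6/(1 - 4) = 2, so f_j - 2 = 4(f_{j-1} - 2).
Hence f_j = 4·4^{j-1} + 2.
f_{20} = 4·4^{19} + 2 = 4·274877906944 + 2 = 1099511627778.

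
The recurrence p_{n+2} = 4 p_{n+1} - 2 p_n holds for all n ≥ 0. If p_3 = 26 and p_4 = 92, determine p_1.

-1

Rearranging, p_{n-2} = (p_n - 4 p_{n-1}) / -2.
p_2 = (92 - 4*26) / -2 = -12/-2 = 6
p_1 = (26 - 4*6) / -2 = 2/-2 = -1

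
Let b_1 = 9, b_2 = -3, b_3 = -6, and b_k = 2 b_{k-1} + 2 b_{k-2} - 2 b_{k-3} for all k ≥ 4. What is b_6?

b_4 = 2(-6) + 2(-3) - 2(9) = -36
b_5 = 2(-36) + 2(-6) - 2(-3) = -78
b_6 = 2(-78) + 2(-36) - 2(-6) = -216

-216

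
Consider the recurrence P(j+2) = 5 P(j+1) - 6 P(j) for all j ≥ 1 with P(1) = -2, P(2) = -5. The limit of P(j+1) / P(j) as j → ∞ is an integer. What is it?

The characteristic equation is r^2 - 5r + 6 = 0, which factors as (r - 3)(r - 2) = 0.
So the roots are 3 and 2. Since |3| > |2| and the coefficient of 3^j is non-zero, the ratio tends to 3.

3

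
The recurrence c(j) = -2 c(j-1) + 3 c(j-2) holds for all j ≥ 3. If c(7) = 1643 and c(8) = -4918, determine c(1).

5

Rearranging, c(j-2) = (c(j) + 2 c(j-1)) / 3.
c(6) = (-4918 + 2·1643) / 3 = -1632/3 = -544
c(5) = (1643 + 2·(-544)) / 3 = 555/3 = 185
c(4) = (-544 + 2·185) / 3 = -174/3 = -58
c(3) = (185 + 2·(-58)) / 3 = 69/3 = 23
c(2) = (-58 + 2·23) / 3 = -12/3 = -4
c(1) = (23 + 2·(-4)) / 3 = 15/3 = 5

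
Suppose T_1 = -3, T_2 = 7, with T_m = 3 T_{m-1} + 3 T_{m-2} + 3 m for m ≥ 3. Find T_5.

366

T_3 = 3(7) + 3(-3) + 9 = 21
T_4 = 3(21) + 3(7) + 12 = 96
T_5 = 3(96) + 3(21) + 15 = 366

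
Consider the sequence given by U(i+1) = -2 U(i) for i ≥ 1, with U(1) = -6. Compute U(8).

U(2) = -2*(-6) = 12
U(3) = -2*12 = -24
U(4) = -2*(-24) = 48
U(5) = -2*48 = -96
U(6) = -2*(-96) = 192
U(7) = -2*192 = -384
U(8) = -2*(-384) = 768

768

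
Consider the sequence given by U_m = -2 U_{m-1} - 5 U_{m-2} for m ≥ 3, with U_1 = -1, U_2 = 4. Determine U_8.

U_3 = -2(4) - 5(-1) = -3
U_4 = -2(-3) - 5(4) = -14
U_5 = -2(-14) - 5(-3) = 43
U_6 = -2(43) - 5(-14) = -16
U_7 = -2(-16) - 5(43) = -183
U_8 = -2(-183) - 5(-16) = 446

446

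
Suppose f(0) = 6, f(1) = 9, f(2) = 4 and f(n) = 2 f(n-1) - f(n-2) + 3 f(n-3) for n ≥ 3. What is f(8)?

f(3) = 2*4 - 9 + 3*6 = 17
f(4) = 2*17 - 4 + 3*9 = 57
f(5) = 2*57 - 17 + 3*4 = 109
f(6) = 2*109 - 57 + 3*17 = 212
f(7) = 2*212 - 109 + 3*57 = 486
f(8) = 2*486 - 212 + 3*109 = 1087

1087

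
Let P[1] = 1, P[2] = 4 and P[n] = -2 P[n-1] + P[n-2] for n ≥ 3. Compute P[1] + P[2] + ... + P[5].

-27

P[3] = -2·4 + 1 = -7
P[4] = -2·(-7) + 4 = 18
P[5] = -2·18 + (-7) = -43
Sum = 1 + 4 + (-7) + 18 + (-43) = -27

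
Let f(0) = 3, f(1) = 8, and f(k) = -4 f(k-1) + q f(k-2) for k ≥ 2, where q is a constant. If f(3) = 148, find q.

f(2) = -32 + 3q
f(3) = 128 - 4q
So 128 - 4q = 148, giving q = -5.

-5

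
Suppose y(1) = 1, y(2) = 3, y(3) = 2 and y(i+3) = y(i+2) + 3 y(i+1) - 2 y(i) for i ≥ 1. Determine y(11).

y(4) = 2 + 3(3) - 2(1) = 9
y(5) = 9 + 3(2) - 2(3) = 9
y(6) = 9 + 3(9) - 2(2) = 32
y(7) = 32 + 3(9) - 2(9) = 41
y(8) = 41 + 3(32) - 2(9) = 119
y(9) = 119 + 3(41) - 2(32) = 178
y(10) = 178 + 3(119) - 2(41) = 453
y(11) = 453 + 3(178) - 2(119) = 749

749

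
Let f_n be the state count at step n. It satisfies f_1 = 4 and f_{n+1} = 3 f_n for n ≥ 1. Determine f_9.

26244

f_2 = 3(4) = 12
f_3 = 3(12) = 36
f_4 = 3(36) = 108
f_5 = 3(108) = 324
f_6 = 3(324) = 972
f_7 = 3(972) = 2916
f_8 = 3(2916) = 8748
f_9 = 3(8748) = 26244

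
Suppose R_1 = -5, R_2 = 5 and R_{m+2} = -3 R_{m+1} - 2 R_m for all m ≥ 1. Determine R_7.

-5

R_3 = -3·5 - 2·(-5) = -5
R_4 = -3·(-5) - 2·5 = 5
R_5 = -3·5 - 2·(-5) = -5
R_6 = -3·(-5) - 2·5 = 5
R_7 = -3·5 - 2·(-5) = -5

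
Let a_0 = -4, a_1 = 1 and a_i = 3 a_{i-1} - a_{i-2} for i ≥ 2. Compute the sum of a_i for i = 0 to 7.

a_2 = 3*1 - (-4) = 7
a_3 = 3*7 - 1 = 20
a_4 = 3*20 - 7 = 53
a_5 = 3*53 - 20 = 139
a_6 = 3*139 - 53 = 364
a_7 = 3*364 - 139 = 953
Sum = (-4) + 1 + 7 + 20 + 53 + 139 + 364 + 953 = 1533

1533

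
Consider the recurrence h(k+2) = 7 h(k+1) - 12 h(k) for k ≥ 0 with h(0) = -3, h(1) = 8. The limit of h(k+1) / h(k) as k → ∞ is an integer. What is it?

4

The characteristic equation is r^2 - 7r + 12 = 0, which factors as (r - 4)(r - 3) = 0.
So the roots are 4 and 3. Since |4| > |3| and the coefficient of 4^k is non-zero, the ratio tends to 4.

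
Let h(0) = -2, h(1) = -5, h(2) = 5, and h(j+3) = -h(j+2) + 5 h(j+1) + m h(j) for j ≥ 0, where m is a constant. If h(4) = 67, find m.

h(3) = -30 - 2m
h(4) = 55 - 3m
So 55 - 3m = 67, giving m = -4.

-4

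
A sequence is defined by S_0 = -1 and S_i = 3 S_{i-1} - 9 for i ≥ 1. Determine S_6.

S_1 = 3*(-1) - 9 = -12
S_2 = 3*(-12) - 9 = -45
S_3 = 3*(-45) - 9 = -144
S_4 = 3*(-144) - 9 = -441
S_5 = 3*(-441) - 9 = -1332
S_6 = 3*(-1332) - 9 = -4005

-4005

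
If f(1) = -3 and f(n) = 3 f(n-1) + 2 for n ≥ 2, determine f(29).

The fixed point is 2/(1 - 3) = -1, so f(n) + 1 = 3(f(n-1) + 1).
Hence f(n) = -2·3^{n-1} - 1.
f(29) = -2·3^{28} - 1 = -2·22876792454961 - 1 = -45753584909923.

-45753584909923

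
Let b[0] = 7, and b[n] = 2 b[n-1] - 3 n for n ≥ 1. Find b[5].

b[1] = 2(7) - 3 = 11
b[2] = 2(11) - 6 = 16
b[3] = 2(16) - 9 = 23
b[4] = 2(23) - 12 = 34
b[5] = 2(34) - 15 = 53

53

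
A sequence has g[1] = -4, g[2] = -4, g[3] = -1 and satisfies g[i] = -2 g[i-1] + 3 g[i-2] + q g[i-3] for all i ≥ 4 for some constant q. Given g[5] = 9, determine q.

-2

g[4] = -10 - 4q
g[5] = 17 + 4q
So 17 + 4q = 9, giving q = -2.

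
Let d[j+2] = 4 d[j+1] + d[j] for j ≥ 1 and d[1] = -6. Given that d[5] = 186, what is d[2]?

4

Let d[2] = z.
d[3] = -6 + 4z
d[4] = -24 + 17z
d[5] = -102 + 72z
So -102 + 72z = 186, giving z = 4.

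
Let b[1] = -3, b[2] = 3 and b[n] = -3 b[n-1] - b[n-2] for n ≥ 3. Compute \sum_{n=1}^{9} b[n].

b[3] = -3*3 - (-3) = -6
b[4] = -3*(-6) - 3 = 15
b[5] = -3*15 - (-6) = -39
b[6] = -3*(-39) - 15 = 102
b[7] = -3*102 - (-39) = -267
b[8] = -3*(-267) - 102 = 699
b[9] = -3*699 - (-267) = -1830
Sum = (-3) + 3 + (-6) + 15 + (-39) + 102 + (-267) + 699 + (-1830) = -1326

-1326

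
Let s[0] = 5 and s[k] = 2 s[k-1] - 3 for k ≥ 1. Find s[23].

16777219

The fixed point is -3/(1 - 2) = 3, so s[k] - 3 = 2(s[k-1] - 3).
Hence s[k] = 2·2^k + 3.
s[23] = 2·2^{23} + 3 = 2·8388608 + 3 = 16777219.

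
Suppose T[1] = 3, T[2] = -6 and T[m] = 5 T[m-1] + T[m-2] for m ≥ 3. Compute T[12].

T[3] = 5(-6) + 3 = -27
T[4] = 5(-27) + (-6) = -141
T[5] = 5(-141) + (-27) = -732
T[6] = 5(-732) + (-141) = -3801
T[7] = 5(-3801) + (-732) = -19737
T[8] = 5(-19737) + (-3801) = -102486
T[9] = 5(-102486) + (-19737) = -532167
T[10] = 5(-532167) + (-102486) = -2763321
T[11] = 5(-2763321) + (-532167) = -14348772
T[12] = 5(-14348772) + (-2763321) = -74507181

-74507181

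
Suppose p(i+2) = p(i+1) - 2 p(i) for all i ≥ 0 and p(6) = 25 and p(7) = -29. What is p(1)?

Rearranging, p(i-2) = (p(i) - p(i-1)) / -2.
p(5) = (-29 - 25) / -2 = -54/-2 = 27
p(4) = (25 - 27) / -2 = -2/-2 = 1
p(3) = (27 - 1) / -2 = 26/-2 = -13
p(2) = (1 - (-13)) / -2 = 14/-2 = -7
p(1) = (-13 - (-7)) / -2 = -6/-2 = 3

3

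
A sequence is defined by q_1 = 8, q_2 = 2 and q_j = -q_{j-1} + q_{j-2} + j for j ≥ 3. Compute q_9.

q_3 = -2 + 8 + 3 = 9
q_4 = -9 + 2 + 4 = -3
q_5 = -(-3) + 9 + 5 = 17
q_6 = -17 + (-3) + 6 = -14
q_7 = -(-14) + 17 + 7 = 38
q_8 = -38 + (-14) + 8 = -44
q_9 = -(-44) + 38 + 9 = 91

91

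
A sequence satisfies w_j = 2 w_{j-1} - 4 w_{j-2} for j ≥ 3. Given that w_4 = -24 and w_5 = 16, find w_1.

Rearranging, w_{j-2} = (w_j - 2 w_{j-1}) / -4.
w_3 = (16 - 2·(-24)) / -4 = 64/-4 = -16
w_2 = (-24 - 2·(-16)) / -4 = 8/-4 = -2
w_1 = (-16 - 2·(-2)) / -4 = -12/-4 = 3

3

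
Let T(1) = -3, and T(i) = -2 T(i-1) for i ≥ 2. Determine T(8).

384

T(2) = -2(-3) = 6
T(3) = -2(6) = -12
T(4) = -2(-12) = 24
T(5) = -2(24) = -48
T(6) = -2(-48) = 96
T(7) = -2(96) = -192
T(8) = -2(-192) = 384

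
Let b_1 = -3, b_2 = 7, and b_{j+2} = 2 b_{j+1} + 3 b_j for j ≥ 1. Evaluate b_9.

6557

b_3 = 2*7 + 3*(-3) = 5
b_4 = 2*5 + 3*7 = 31
b_5 = 2*31 + 3*5 = 77
b_6 = 2*77 + 3*31 = 247
b_7 = 2*247 + 3*77 = 725
b_8 = 2*725 + 3*247 = 2191
b_9 = 2*2191 + 3*725 = 6557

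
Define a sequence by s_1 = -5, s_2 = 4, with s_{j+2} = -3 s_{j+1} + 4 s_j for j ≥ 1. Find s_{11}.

s_3 = -3(4) + 4(-5) = -32
s_4 = -3(-32) + 4(4) = 112
s_5 = -3(112) + 4(-32) = -464
s_6 = -3(-464) + 4(112) = 1840
s_7 = -3(1840) + 4(-464) = -7376
s_8 = -3(-7376) + 4(1840) = 29488
s_9 = -3(29488) + 4(-7376) = -117968
s_{10} = -3(-117968) + 4(29488) = 471856
s_{11} = -3(471856) + 4(-117968) = -1887440

-1887440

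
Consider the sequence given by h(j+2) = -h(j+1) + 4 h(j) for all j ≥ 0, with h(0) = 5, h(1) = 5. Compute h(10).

h(2) = -5 + 4*5 = 15
h(3) = -15 + 4*5 = 5
h(4) = -5 + 4*15 = 55
h(5) = -55 + 4*5 = -35
h(6) = -(-35) + 4*55 = 255
h(7) = -255 + 4*(-35) = -395
h(8) = -(-395) + 4*255 = 1415
h(9) = -1415 + 4*(-395) = -2995
h(10) = -(-2995) + 4*1415 = 8655

8655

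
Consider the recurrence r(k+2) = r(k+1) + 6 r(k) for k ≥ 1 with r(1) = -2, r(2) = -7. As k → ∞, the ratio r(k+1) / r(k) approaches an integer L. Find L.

The characteristic equation is r^2 - r - 6 = 0, which factors as (r - 3)(r + 2) = 0.
So the roots are 3 and -2. Since |3| > |-2| and the coefficient of 3^k is non-zero, the ratio tends to 3.

3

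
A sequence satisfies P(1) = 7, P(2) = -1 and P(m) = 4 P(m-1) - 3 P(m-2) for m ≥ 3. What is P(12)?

-708577

P(3) = 4·(-1) - 3·7 = -25
P(4) = 4·(-25) - 3·(-1) = -97
P(5) = 4·(-97) - 3·(-25) = -313
P(6) = 4·(-313) - 3·(-97) = -961
P(7) = 4·(-961) - 3·(-313) = -2905
P(8) = 4·(-2905) - 3·(-961) = -8737
P(9) = 4·(-8737) - 3·(-2905) = -26233
P(10) = 4·(-26233) - 3·(-8737) = -78721
P(11) = 4·(-78721) - 3·(-26233) = -236185
P(12) = 4·(-236185) - 3·(-78721) = -708577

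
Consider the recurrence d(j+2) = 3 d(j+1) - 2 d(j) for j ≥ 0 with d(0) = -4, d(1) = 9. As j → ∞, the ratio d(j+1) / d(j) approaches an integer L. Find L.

2

The characteristic equation is r^2 - 3r + 2 = 0, which factors as (r - 2)(r - 1) = 0.
So the roots are 2 and 1. Since |2| > |1| and the coefficient of 2^j is non-zero, the ratio tends to 2.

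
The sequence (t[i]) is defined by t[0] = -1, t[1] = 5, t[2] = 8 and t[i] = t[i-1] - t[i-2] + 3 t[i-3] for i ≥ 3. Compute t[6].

t[3] = 8 - 5 + 3(-1) = 0
t[4] = 0 - 8 + 3(5) = 7
t[5] = 7 - 0 + 3(8) = 31
t[6] = 31 - 7 + 3(0) = 24

24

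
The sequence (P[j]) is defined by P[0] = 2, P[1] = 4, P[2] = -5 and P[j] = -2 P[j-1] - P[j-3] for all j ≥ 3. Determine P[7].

216

P[3] = -2*(-5) - 2 = 8
P[4] = -2*8 - 4 = -20
P[5] = -2*(-20) - (-5) = 45
P[6] = -2*45 - 8 = -98
P[7] = -2*(-98) - (-20) = 216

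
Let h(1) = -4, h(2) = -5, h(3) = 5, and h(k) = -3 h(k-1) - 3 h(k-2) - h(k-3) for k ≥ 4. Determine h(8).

130

h(4) = -3·5 - 3·(-5) - (-4) = 4
h(5) = -3·4 - 3·5 - (-5) = -22
h(6) = -3·(-22) - 3·4 - 5 = 49
h(7) = -3·49 - 3·(-22) - 4 = -85
h(8) = -3·(-85) - 3·49 - (-22) = 130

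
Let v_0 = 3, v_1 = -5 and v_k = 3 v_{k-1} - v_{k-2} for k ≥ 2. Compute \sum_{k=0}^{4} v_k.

-198

v_2 = 3(-5) - 3 = -18
v_3 = 3(-18) - (-5) = -49
v_4 = 3(-49) - (-18) = -129
Sum = 3 + (-5) + (-18) + (-49) + (-129) = -198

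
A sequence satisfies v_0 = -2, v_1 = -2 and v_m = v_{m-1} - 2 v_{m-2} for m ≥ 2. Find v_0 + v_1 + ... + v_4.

6

v_2 = (-2) - 2(-2) = 2
v_3 = 2 - 2(-2) = 6
v_4 = 6 - 2(2) = 2
Sum = (-2) + (-2) + 2 + 6 + 2 = 6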